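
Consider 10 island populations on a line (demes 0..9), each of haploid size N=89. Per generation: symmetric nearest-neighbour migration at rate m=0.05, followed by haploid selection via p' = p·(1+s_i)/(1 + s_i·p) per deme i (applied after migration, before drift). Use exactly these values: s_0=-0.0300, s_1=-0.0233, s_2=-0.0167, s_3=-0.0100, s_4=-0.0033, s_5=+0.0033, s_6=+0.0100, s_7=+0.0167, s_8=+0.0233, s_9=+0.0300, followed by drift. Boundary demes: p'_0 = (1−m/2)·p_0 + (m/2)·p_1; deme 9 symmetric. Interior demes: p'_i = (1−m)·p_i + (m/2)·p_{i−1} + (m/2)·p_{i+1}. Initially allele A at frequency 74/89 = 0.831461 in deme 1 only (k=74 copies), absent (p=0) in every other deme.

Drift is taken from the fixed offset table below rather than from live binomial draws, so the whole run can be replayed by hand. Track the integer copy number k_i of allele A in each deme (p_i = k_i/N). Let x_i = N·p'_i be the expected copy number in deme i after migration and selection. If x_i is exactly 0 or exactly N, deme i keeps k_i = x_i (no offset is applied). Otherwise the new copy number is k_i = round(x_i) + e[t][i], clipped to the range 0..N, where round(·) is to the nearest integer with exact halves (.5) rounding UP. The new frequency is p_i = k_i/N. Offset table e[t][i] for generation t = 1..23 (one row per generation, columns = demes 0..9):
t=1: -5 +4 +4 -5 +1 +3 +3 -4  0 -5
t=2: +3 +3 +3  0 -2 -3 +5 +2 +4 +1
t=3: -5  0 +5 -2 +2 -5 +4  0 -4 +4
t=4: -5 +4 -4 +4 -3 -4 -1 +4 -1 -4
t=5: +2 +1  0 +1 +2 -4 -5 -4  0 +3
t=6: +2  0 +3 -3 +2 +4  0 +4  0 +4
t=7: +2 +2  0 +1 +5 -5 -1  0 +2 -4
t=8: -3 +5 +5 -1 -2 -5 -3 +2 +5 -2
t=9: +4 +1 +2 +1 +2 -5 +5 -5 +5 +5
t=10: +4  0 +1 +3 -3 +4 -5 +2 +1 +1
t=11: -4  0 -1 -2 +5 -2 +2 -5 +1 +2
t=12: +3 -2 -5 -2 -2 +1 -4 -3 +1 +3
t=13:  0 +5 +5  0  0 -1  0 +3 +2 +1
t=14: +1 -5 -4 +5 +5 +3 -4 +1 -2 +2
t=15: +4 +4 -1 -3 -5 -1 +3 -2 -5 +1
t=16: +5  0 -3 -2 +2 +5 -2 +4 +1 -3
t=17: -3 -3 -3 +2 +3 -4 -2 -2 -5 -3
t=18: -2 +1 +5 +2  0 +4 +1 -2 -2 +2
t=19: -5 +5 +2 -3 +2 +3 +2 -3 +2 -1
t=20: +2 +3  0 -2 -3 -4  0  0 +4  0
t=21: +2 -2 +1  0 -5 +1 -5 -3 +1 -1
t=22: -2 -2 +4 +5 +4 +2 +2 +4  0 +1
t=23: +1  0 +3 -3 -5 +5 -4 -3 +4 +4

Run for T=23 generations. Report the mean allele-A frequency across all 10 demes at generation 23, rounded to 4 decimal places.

0.1382

t=0: k=[0 74 0 0 0 0 0 0 0 0]
t=1: x=[1.7956 69.9494 1.8197 0.0000 0.0000 0.0000 0.0000 0.0000 0.0000 0.0000] k=[0 74 6 0 0 0 0 0 0 0]
t=2: x=[1.7956 70.1014 7.4344 0.1485 0.0000 0.0000 0.0000 0.0000 0.0000 0.0000] k=[5 73 10 0 0 0 0 0 0 0]
t=3: x=[6.5137 69.3666 11.1596 0.2475 0.0000 0.0000 0.0000 0.0000 0.0000 0.0000] k=[2 69 16 0 0 0 0 0 0 0]
t=4: x=[3.5692 65.5956 16.6954 0.3960 0.0000 0.0000 0.0000 0.0000 0.0000 0.0000] k=[0 70 13 4 0 0 0 0 0 0]
t=5: x=[1.6985 66.4301 14.0002 4.0856 0.0997 0.0000 0.0000 0.0000 0.0000 0.0000] k=[4 67 14 5 2 0 0 0 0 0]
t=6: x=[5.4179 63.6750 14.8900 5.1015 2.0185 0.0502 0.0000 0.0000 0.0000 0.0000] k=[7 64 18 2 4 4 0 0 0 0]
t=7: x=[8.1955 60.9743 18.5020 2.4262 3.9375 3.9123 0.1010 0.0000 0.0000 0.0000] k=[10 63 19 3 9 0 0 0 0 0]
t=8: x=[11.0273 60.1170 19.4429 3.5159 8.5993 0.2257 0.0000 0.0000 0.0000 0.0000] k=[8 65 24 3 7 0 0 0 0 0]
t=9: x=[9.1714 62.1097 24.2021 3.5902 6.7045 0.1756 0.0000 0.0000 0.0000 0.0000] k=[13 63 26 5 9 0 0 0 0 0]
t=10: x=[13.8892 60.3691 26.0884 5.5723 8.6492 0.2257 0.0000 0.0000 0.0000 0.0000] k=[18 60 27 9 6 4 0 0 0 0]
t=11: x=[18.5979 57.6479 27.0568 9.2910 6.0065 3.9625 0.1010 0.0000 0.0000 0.0000] k=[15 58 26 7 11 2 2 0 0 0]
t=12: x=[15.6777 55.6348 26.0139 7.5056 10.6440 2.2322 1.9691 0.0508 0.0000 0.0000] k=[19 54 21 6 9 3 0 0 0 0]
t=13: x=[19.4088 51.7905 21.1770 6.3901 8.7489 3.0848 0.0757 0.0000 0.0000 0.0000] k=[19 57 26 6 9 2 0 0 0 0]
t=14: x=[19.4825 54.7798 25.9642 6.5141 8.7240 2.1318 0.0505 0.0000 0.0000 0.0000] k=[20 50 22 12 14 5 0 0 0 0]
t=15: x=[20.2693 48.0293 22.1685 12.1939 13.6867 5.1159 0.1262 0.0000 0.0000 0.0000] k=[24 52 21 9 9 4 3 0 0 0]
t=16: x=[24.1602 50.0093 21.2018 9.2166 8.8486 4.1129 2.9785 0.0763 0.0000 0.0000] k=[29 50 18 7 11 9 1 4 0 0]
t=17: x=[28.9271 48.1545 18.2792 7.3073 10.8185 8.8763 1.2876 3.8861 0.1023 0.0000] k=[26 45 15 9 14 5 0 2 0 0]
t=18: x=[25.9120 43.2507 15.3845 9.1918 13.6118 5.1159 0.1767 1.9310 0.0512 0.0000] k=[24 44 20 11 14 9 1 0 0 0]
t=19: x=[23.9629 42.3764 20.1116 11.2012 13.7615 8.9515 1.1866 0.0254 0.0000 0.0000] k=[19 47 22 8 16 12 3 0 0 0]
t=20: x=[19.2367 45.1507 21.9949 8.4726 15.6573 11.9089 3.1804 0.0763 0.0000 0.0000] k=[21 48 22 6 13 8 3 0 0 0]
t=21: x=[21.1795 46.1514 21.9702 6.5141 12.6641 8.0240 3.0794 0.0763 0.0000 0.0000] k=[23 44 23 7 8 9 0 0 0 0]
t=22: x=[23.0016 42.4263 22.8379 7.3569 7.9760 8.7760 0.2272 0.0000 0.0000 0.0000] k=[21 40 27 12 12 11 2 0 0 0]
t=23: x=[20.9826 38.6836 26.6346 12.2683 11.9408 10.8313 2.1962 0.0508 0.0000 0.0000] k=[22 39 30 9 7 16 0 0 0 0]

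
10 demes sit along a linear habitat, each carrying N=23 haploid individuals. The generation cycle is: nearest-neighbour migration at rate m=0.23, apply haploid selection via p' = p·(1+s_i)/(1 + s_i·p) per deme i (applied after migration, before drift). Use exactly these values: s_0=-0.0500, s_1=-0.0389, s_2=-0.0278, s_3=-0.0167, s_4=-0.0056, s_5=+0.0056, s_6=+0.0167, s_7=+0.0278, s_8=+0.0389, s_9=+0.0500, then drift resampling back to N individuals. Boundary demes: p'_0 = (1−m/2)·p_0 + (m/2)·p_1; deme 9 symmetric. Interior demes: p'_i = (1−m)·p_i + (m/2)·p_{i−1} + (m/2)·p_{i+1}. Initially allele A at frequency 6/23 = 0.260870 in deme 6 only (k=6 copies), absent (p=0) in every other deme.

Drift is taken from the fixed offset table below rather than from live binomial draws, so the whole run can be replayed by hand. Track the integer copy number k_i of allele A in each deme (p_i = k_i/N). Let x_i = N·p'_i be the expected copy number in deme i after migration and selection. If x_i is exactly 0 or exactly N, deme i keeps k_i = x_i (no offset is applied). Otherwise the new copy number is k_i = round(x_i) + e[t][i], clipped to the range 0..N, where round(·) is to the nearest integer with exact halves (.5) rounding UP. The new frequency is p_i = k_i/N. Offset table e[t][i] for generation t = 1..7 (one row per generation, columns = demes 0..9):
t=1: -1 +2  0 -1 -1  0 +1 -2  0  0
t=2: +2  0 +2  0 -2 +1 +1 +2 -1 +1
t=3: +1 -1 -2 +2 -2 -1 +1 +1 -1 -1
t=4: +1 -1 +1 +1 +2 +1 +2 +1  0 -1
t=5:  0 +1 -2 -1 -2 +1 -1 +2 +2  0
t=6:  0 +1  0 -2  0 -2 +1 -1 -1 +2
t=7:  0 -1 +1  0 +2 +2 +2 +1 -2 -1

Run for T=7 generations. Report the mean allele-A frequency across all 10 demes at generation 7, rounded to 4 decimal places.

0.0870

t=0: k=[0 0 0 0 0 0 6 0 0 0]
t=1: x=[0.0000 0.0000 0.0000 0.0000 0.0000 0.6937 4.6814 0.7086 0.0000 0.0000] k=[0 0 0 0 0 1 6 0 0 0]
t=2: x=[0.0000 0.0000 0.0000 0.0000 0.1144 1.4677 4.7976 0.7086 0.0000 0.0000] k=[0 0 0 0 0 2 6 3 0 0]
t=3: x=[0.0000 0.0000 0.0000 0.0000 0.2287 2.2413 5.2619 3.0723 0.3582 0.0000] k=[0 0 0 0 0 1 6 4 0 0]
t=4: x=[0.0000 0.0000 0.0000 0.0000 0.1144 1.4677 5.2619 3.8572 0.4775 0.0000] k=[0 0 0 0 2 2 7 5 0 0]
t=5: x=[0.0000 0.0000 0.0000 0.2262 1.7608 2.5878 6.2703 4.7576 0.5968 0.0000] k=[0 0 0 0 0 4 5 7 3 0]
t=6: x=[0.0000 0.0000 0.0000 0.0000 0.4575 3.6722 5.1812 6.4363 3.2192 0.3620] k=[0 0 0 0 0 2 6 5 2 2]
t=7: x=[0.0000 0.0000 0.0000 0.0000 0.2287 2.2413 5.4940 4.8745 2.4266 2.0909] k=[0 0 0 0 2 4 7 6 0 1]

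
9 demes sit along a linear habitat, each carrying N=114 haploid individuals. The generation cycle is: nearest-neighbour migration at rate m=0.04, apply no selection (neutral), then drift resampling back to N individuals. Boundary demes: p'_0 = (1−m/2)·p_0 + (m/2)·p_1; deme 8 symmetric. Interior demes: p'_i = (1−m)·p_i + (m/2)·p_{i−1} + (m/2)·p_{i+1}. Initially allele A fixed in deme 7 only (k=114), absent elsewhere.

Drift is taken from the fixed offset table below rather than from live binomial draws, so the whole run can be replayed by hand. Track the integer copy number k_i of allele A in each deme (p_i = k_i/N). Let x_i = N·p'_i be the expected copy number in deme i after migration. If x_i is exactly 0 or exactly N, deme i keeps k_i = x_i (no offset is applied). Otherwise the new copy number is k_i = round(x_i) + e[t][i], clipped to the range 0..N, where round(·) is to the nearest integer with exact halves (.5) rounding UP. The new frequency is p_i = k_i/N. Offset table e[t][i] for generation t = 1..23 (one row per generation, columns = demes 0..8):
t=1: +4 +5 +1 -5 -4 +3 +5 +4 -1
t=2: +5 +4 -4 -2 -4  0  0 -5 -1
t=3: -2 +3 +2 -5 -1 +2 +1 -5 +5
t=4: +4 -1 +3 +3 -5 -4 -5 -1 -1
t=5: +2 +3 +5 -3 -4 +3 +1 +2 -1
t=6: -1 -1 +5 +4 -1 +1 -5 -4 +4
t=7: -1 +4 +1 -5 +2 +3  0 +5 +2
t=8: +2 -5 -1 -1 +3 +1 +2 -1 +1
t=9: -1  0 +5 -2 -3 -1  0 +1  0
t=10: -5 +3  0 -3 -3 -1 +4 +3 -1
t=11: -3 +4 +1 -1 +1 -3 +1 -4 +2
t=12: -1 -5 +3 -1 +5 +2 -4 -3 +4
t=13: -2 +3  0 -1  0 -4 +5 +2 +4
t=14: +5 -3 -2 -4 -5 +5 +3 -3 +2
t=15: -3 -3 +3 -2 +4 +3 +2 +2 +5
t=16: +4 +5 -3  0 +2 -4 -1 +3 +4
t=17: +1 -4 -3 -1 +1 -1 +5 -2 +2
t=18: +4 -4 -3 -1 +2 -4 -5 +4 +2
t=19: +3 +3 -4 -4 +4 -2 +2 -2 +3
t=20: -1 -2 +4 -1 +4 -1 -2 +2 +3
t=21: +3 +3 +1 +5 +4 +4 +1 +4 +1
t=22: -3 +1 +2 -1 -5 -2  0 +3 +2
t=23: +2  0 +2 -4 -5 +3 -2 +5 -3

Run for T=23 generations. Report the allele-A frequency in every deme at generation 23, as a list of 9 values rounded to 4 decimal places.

[0.0000, 0.0000, 0.0351, 0.0000, 0.0789, 0.0789, 0.2281, 0.6491, 0.5175]

t=0: k=[0 0 0 0 0 0 0 114 0]
t=1: x=[0.0000 0.0000 0.0000 0.0000 0.0000 0.0000 2.2800 109.4400 2.2800] k=[0 0 0 0 0 0 7 113 1]
t=2: x=[0.0000 0.0000 0.0000 0.0000 0.0000 0.1400 8.9800 108.6400 3.2400] k=[0 0 0 0 0 0 9 104 2]
t=3: x=[0.0000 0.0000 0.0000 0.0000 0.0000 0.1800 10.7200 100.0600 4.0400] k=[0 0 0 0 0 2 12 95 9]
t=4: x=[0.0000 0.0000 0.0000 0.0000 0.0400 2.1600 13.4600 91.6200 10.7200] k=[0 0 0 0 0 0 8 91 10]
t=5: x=[0.0000 0.0000 0.0000 0.0000 0.0000 0.1600 9.5000 87.7200 11.6200] k=[0 0 0 0 0 3 11 90 11]
t=6: x=[0.0000 0.0000 0.0000 0.0000 0.0600 3.1000 12.4200 86.8400 12.5800] k=[0 0 0 0 0 4 7 83 17]
t=7: x=[0.0000 0.0000 0.0000 0.0000 0.0800 3.9800 8.4600 80.1600 18.3200] k=[0 0 0 0 2 7 8 85 20]
t=8: x=[0.0000 0.0000 0.0000 0.0400 2.0600 6.9200 9.5200 82.1600 21.3000] k=[0 0 0 0 5 8 12 81 22]
t=9: x=[0.0000 0.0000 0.0000 0.1000 4.9600 8.0200 13.3000 78.4400 23.1800] k=[0 0 0 0 2 7 13 79 23]
t=10: x=[0.0000 0.0000 0.0000 0.0400 2.0600 7.0200 14.2000 76.5600 24.1200] k=[0 0 0 0 0 6 18 80 23]
t=11: x=[0.0000 0.0000 0.0000 0.0000 0.1200 6.1200 19.0000 77.6200 24.1400] k=[0 0 0 0 1 3 20 74 26]
t=12: x=[0.0000 0.0000 0.0000 0.0200 1.0200 3.3000 20.7400 71.9600 26.9600] k=[0 0 0 0 6 5 17 69 31]
t=13: x=[0.0000 0.0000 0.0000 0.1200 5.8600 5.2600 17.8000 67.2000 31.7600] k=[0 0 0 0 6 1 23 69 36]
t=14: x=[0.0000 0.0000 0.0000 0.1200 5.7800 1.5400 23.4800 67.4200 36.6600] k=[0 0 0 0 1 7 26 64 39]
t=15: x=[0.0000 0.0000 0.0000 0.0200 1.1000 7.2600 26.3800 62.7400 39.5000] k=[0 0 0 0 5 10 28 65 45]
t=16: x=[0.0000 0.0000 0.0000 0.1000 5.0000 10.2600 28.3800 63.8600 45.4000] k=[0 0 0 0 7 6 27 67 49]
t=17: x=[0.0000 0.0000 0.0000 0.1400 6.8400 6.4400 27.3800 65.8400 49.3600] k=[0 0 0 0 8 5 32 64 51]
t=18: x=[0.0000 0.0000 0.0000 0.1600 7.7800 5.6000 32.1000 63.1000 51.2600] k=[0 0 0 0 10 2 27 67 53]
t=19: x=[0.0000 0.0000 0.0000 0.2000 9.6400 2.6600 27.3000 65.9200 53.2800] k=[0 0 0 0 14 1 29 64 56]
t=20: x=[0.0000 0.0000 0.0000 0.2800 13.4600 1.8200 29.1400 63.1400 56.1600] k=[0 0 0 0 17 1 27 65 59]
t=21: x=[0.0000 0.0000 0.0000 0.3400 16.3400 1.8400 27.2400 64.1200 59.1200] k=[0 0 0 5 20 6 28 68 60]
t=22: x=[0.0000 0.0000 0.1000 5.2000 19.4200 6.7200 28.3600 67.0400 60.1600] k=[0 0 2 4 14 5 28 70 62]
t=23: x=[0.0000 0.0400 2.0000 4.1600 13.6200 5.6400 28.3800 69.0000 62.1600] k=[0 0 4 0 9 9 26 74 59]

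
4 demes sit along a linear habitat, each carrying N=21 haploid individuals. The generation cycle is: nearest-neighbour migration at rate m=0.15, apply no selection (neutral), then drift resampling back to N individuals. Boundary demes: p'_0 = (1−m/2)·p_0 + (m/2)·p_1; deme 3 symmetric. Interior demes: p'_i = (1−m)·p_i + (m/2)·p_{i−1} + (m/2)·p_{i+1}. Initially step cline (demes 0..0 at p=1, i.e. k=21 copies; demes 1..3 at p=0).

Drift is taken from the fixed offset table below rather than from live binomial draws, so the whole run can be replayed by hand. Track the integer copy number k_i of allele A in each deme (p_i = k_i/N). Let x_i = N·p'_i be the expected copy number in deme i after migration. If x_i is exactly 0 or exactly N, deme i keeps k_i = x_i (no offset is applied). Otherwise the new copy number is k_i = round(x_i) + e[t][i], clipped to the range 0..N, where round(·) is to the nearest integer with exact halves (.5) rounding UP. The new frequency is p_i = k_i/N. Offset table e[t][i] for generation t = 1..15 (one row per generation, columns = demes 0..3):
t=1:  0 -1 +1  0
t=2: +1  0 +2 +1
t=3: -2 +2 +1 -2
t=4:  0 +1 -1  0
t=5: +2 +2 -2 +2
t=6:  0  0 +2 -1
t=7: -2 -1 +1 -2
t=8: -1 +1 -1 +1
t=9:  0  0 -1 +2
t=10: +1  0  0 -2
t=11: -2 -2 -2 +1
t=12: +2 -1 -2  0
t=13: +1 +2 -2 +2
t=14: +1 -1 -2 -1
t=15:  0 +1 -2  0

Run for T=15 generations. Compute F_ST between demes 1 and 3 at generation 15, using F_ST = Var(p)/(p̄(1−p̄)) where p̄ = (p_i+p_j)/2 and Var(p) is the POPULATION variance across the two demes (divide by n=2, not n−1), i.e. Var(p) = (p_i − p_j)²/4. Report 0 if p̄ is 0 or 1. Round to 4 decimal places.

t=0: k=[21 0 0 0]
t=1: x=[19.4250 1.5750 0.0000 0.0000] k=[19 1 0 0]
t=2: x=[17.6500 2.2750 0.0750 0.0000] k=[19 2 2 0]
t=3: x=[17.7250 3.2750 1.8500 0.1500] k=[16 5 3 0]
t=4: x=[15.1750 5.6750 2.9250 0.2250] k=[15 7 2 0]
t=5: x=[14.4000 7.2250 2.2250 0.1500] k=[16 9 0 2]
t=6: x=[15.4750 8.8500 0.8250 1.8500] k=[15 9 3 1]
t=7: x=[14.5500 9.0000 3.3000 1.1500] k=[13 8 4 0]
t=8: x=[12.6250 8.0750 4.0000 0.3000] k=[12 9 3 1]
t=9: x=[11.7750 8.7750 3.3000 1.1500] k=[12 9 2 3]
t=10: x=[11.7750 8.7000 2.6000 2.9250] k=[13 9 3 1]
t=11: x=[12.7000 8.8500 3.3000 1.1500] k=[11 7 1 2]
t=12: x=[10.7000 6.8500 1.5250 1.9250] k=[13 6 0 2]
t=13: x=[12.4750 6.0750 0.6000 1.8500] k=[13 8 0 4]
t=14: x=[12.6250 7.7750 0.9000 3.7000] k=[14 7 0 3]
t=15: x=[13.4750 7.0000 0.7500 2.7750] k=[13 8 0 3]

0.0733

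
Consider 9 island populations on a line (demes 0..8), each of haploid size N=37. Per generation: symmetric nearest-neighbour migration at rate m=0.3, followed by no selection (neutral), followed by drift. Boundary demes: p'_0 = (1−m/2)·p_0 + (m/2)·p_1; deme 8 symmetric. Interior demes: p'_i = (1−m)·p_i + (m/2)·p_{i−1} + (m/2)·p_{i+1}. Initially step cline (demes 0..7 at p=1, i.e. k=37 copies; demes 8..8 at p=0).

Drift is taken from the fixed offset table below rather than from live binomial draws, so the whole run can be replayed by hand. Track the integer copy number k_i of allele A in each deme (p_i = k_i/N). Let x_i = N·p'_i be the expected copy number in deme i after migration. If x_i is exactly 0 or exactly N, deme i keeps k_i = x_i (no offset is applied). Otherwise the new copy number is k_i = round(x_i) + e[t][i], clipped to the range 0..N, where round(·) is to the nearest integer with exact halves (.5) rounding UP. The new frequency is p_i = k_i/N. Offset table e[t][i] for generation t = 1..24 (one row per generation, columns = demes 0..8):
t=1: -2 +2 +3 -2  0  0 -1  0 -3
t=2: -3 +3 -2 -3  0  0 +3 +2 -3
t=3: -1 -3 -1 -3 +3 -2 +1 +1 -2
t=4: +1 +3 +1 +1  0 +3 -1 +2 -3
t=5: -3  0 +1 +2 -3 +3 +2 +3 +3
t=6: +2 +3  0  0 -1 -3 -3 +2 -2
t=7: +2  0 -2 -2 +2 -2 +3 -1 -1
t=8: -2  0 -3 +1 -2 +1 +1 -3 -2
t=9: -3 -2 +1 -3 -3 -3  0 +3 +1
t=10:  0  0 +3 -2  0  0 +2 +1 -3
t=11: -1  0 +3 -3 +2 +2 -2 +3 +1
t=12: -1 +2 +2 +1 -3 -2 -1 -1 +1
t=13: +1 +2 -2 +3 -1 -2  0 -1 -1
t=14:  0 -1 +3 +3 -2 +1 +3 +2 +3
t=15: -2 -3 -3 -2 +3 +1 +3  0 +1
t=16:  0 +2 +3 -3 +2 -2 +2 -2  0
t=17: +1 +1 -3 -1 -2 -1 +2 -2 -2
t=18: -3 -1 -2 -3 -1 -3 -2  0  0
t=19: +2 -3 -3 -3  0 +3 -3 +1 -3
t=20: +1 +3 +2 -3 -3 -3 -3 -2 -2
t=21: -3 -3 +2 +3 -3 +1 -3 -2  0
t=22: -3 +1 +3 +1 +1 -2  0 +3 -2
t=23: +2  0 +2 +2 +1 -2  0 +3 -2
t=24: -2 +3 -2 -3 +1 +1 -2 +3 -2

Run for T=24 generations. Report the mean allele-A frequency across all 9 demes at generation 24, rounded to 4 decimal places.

t=0: k=[37 37 37 37 37 37 37 37 0]
t=1: x=[37.0000 37.0000 37.0000 37.0000 37.0000 37.0000 37.0000 31.4500 5.5500] k=[37 37 37 37 37 37 37 31 3]
t=2: x=[37.0000 37.0000 37.0000 37.0000 37.0000 37.0000 36.1000 27.7000 7.2000] k=[37 37 37 37 37 37 37 30 4]
t=3: x=[37.0000 37.0000 37.0000 37.0000 37.0000 37.0000 35.9500 27.1500 7.9000] k=[37 37 37 37 37 37 37 28 6]
t=4: x=[37.0000 37.0000 37.0000 37.0000 37.0000 37.0000 35.6500 26.0500 9.3000] k=[37 37 37 37 37 37 35 28 6]
t=5: x=[37.0000 37.0000 37.0000 37.0000 37.0000 36.7000 34.2500 25.7500 9.3000] k=[37 37 37 37 37 37 36 29 12]
t=6: x=[37.0000 37.0000 37.0000 37.0000 37.0000 36.8500 35.1000 27.5000 14.5500] k=[37 37 37 37 37 34 32 30 13]
t=7: x=[37.0000 37.0000 37.0000 37.0000 36.5500 34.1500 32.0000 27.7500 15.5500] k=[37 37 37 37 37 32 35 27 15]
t=8: x=[37.0000 37.0000 37.0000 37.0000 36.2500 33.2000 33.3500 26.4000 16.8000] k=[37 37 37 37 34 34 34 23 15]
t=9: x=[37.0000 37.0000 37.0000 36.5500 34.4500 34.0000 32.3500 23.4500 16.2000] k=[37 37 37 34 31 31 32 26 17]
t=10: x=[37.0000 37.0000 36.5500 34.0000 31.4500 31.1500 30.9500 25.5500 18.3500] k=[37 37 37 32 31 31 33 27 15]
t=11: x=[37.0000 37.0000 36.2500 32.6000 31.1500 31.3000 31.8000 26.1000 16.8000] k=[37 37 37 30 33 33 30 29 18]
t=12: x=[37.0000 37.0000 35.9500 31.5000 32.5500 32.5500 30.3000 27.5000 19.6500] k=[37 37 37 33 30 31 29 27 21]
t=13: x=[37.0000 37.0000 36.4000 33.1500 30.6000 30.5500 29.0000 26.4000 21.9000] k=[37 37 34 36 30 29 29 25 21]
t=14: x=[37.0000 36.5500 34.7500 34.8000 30.7500 29.1500 28.4000 25.0000 21.6000] k=[37 36 37 37 29 30 31 27 25]
t=15: x=[36.8500 36.3000 36.8500 35.8000 30.3500 30.0000 30.2500 27.3000 25.3000] k=[35 33 34 34 33 31 33 27 26]
t=16: x=[34.7000 33.4500 33.8500 33.8500 32.8500 31.6000 31.8000 27.7500 26.1500] k=[35 35 37 31 35 30 34 26 26]
t=17: x=[35.0000 35.3000 35.8000 32.5000 33.6500 31.3500 32.2000 27.2000 26.0000] k=[36 36 33 32 32 30 34 25 24]
t=18: x=[36.0000 35.5500 33.3000 32.1500 31.7000 30.9000 32.0500 26.2000 24.1500] k=[33 35 31 29 31 28 30 26 24]
t=19: x=[33.3000 34.1000 31.3000 29.6000 30.2500 28.7500 29.1000 26.3000 24.3000] k=[35 31 28 27 30 32 26 27 21]
t=20: x=[34.4000 31.1500 28.3000 27.6000 29.8500 30.8000 27.0500 25.9500 21.9000] k=[35 34 30 25 27 28 24 24 20]
t=21: x=[34.8500 33.5500 29.8500 26.0500 26.8500 27.2500 24.6000 23.4000 20.6000] k=[32 31 32 29 24 28 22 21 21]
t=22: x=[31.8500 31.3000 31.4000 28.7000 25.3500 26.5000 22.7500 21.1500 21.0000] k=[29 32 34 30 26 25 23 24 19]
t=23: x=[29.4500 31.8500 33.1000 30.0000 26.4500 24.8500 23.4500 23.1000 19.7500] k=[31 32 35 32 27 23 23 26 18]
t=24: x=[31.1500 32.3000 34.1000 31.7000 27.1500 23.6000 23.4500 24.3500 19.2000] k=[29 35 32 29 28 25 21 27 17]

0.7297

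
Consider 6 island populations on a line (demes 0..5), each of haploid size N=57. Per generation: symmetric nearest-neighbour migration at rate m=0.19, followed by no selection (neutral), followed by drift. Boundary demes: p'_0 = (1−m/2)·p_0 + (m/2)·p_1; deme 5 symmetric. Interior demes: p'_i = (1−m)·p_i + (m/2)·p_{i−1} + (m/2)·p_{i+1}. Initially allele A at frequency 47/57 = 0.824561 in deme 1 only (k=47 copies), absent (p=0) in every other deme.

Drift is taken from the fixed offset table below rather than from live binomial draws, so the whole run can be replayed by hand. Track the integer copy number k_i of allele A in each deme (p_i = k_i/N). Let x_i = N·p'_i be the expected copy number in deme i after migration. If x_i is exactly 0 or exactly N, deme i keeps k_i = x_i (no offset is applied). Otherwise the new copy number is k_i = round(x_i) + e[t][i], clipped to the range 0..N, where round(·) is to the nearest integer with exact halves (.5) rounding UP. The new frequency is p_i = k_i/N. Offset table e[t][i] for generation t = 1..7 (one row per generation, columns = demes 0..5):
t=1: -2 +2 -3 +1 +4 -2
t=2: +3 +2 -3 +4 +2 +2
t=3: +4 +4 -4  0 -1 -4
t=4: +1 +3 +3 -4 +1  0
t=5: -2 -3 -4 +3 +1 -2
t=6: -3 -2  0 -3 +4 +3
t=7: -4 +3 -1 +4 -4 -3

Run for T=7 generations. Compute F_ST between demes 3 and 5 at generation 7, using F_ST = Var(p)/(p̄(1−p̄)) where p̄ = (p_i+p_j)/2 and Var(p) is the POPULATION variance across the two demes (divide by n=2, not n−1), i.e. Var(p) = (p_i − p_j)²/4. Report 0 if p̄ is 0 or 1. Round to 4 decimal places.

t=0: k=[0 47 0 0 0 0]
t=1: x=[4.4650 38.0700 4.4650 0.0000 0.0000 0.0000] k=[2 40 1 0 0 0]
t=2: x=[5.6100 32.6850 4.6100 0.0950 0.0000 0.0000] k=[9 35 2 4 0 0]
t=3: x=[11.4700 29.3950 5.3250 3.4300 0.3800 0.0000] k=[15 33 1 3 0 0]
t=4: x=[16.7100 28.2500 4.2300 2.5250 0.2850 0.0000] k=[18 31 7 0 1 0]
t=5: x=[19.2350 27.4850 8.6150 0.7600 0.8100 0.0950] k=[17 24 5 4 2 0]
t=6: x=[17.6650 21.5300 6.7100 3.9050 2.0000 0.1900] k=[15 20 7 1 6 3]
t=7: x=[15.4750 18.2900 7.6650 2.0450 5.2400 3.2850] k=[11 21 7 6 1 0]

0.0556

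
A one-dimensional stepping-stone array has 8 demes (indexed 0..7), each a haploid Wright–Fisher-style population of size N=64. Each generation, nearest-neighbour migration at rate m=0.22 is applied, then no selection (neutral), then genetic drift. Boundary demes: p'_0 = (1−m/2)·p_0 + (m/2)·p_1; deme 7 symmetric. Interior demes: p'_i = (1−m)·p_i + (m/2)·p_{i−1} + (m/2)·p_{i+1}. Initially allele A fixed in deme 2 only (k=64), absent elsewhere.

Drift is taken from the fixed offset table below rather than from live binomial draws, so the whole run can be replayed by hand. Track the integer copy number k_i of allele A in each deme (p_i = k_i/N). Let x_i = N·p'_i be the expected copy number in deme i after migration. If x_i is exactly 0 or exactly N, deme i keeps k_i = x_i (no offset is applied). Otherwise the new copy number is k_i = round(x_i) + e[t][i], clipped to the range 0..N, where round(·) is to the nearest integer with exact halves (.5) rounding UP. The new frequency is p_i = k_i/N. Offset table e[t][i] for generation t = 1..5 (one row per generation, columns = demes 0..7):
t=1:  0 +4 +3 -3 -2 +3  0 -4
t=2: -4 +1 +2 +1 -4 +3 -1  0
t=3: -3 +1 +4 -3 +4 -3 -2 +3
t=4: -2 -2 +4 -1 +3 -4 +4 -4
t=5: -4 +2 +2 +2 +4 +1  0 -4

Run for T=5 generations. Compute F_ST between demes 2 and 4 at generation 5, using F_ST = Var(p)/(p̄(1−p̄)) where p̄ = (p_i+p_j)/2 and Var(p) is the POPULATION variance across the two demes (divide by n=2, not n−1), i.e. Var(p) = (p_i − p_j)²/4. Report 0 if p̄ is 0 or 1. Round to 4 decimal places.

t=0: k=[0 0 64 0 0 0 0 0]
t=1: x=[0.0000 7.0400 49.9200 7.0400 0.0000 0.0000 0.0000 0.0000] k=[0 11 53 4 0 0 0 0]
t=2: x=[1.2100 14.4100 42.9900 8.9500 0.4400 0.0000 0.0000 0.0000] k=[0 15 45 10 0 0 0 0]
t=3: x=[1.6500 16.6500 37.8500 12.7500 1.1000 0.0000 0.0000 0.0000] k=[0 18 42 10 5 0 0 0]
t=4: x=[1.9800 18.6600 35.8400 12.9700 5.0000 0.5500 0.0000 0.0000] k=[0 17 40 12 8 0 0 0]
t=5: x=[1.8700 17.6600 34.3900 14.6400 7.5600 0.8800 0.0000 0.0000] k=[0 20 36 17 12 2 0 0]

0.1500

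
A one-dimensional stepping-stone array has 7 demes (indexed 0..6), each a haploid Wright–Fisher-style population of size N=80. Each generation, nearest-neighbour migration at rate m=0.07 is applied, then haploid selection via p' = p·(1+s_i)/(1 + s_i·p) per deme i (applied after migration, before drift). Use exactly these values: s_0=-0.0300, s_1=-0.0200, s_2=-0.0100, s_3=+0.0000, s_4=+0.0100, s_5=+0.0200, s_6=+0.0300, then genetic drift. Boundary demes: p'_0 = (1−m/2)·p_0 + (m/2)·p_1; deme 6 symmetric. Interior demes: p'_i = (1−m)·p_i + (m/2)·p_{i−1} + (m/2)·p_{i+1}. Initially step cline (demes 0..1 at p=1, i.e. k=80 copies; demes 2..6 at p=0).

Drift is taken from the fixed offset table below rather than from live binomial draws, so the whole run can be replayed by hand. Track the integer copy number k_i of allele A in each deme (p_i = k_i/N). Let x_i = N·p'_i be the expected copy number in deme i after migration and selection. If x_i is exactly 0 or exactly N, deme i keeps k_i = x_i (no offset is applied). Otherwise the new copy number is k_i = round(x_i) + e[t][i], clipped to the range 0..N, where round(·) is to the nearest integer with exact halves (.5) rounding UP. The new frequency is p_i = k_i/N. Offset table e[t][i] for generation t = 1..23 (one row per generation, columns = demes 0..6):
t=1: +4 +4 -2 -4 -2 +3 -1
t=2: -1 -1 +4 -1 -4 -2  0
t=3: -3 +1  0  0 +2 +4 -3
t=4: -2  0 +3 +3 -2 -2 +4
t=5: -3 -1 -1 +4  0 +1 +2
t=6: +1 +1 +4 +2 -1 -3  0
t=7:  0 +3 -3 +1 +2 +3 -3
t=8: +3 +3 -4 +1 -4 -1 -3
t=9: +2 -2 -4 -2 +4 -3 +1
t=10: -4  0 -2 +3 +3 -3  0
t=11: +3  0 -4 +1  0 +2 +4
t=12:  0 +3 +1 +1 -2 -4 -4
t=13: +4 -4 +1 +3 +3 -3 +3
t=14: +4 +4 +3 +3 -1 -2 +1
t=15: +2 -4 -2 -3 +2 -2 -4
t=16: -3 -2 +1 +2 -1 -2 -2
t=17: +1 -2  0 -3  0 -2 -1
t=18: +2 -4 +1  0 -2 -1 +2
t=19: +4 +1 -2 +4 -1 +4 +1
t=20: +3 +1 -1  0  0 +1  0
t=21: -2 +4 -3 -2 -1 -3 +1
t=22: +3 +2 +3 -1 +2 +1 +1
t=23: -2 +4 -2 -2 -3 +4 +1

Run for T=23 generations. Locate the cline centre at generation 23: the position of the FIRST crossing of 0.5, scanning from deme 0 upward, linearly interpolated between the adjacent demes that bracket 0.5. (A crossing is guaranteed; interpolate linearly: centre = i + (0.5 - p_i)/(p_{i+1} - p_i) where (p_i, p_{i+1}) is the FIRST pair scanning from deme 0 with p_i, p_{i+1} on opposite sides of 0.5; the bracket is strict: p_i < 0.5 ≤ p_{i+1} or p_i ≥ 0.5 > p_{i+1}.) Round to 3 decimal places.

1.515

t=0: k=[80 80 0 0 0 0 0]
t=1: x=[80.0000 77.1449 2.7730 0.0000 0.0000 0.0000 0.0000] k=[80 80 1 0 0 0 0]
t=2: x=[80.0000 77.1806 3.6944 0.0350 0.0000 0.0000 0.0000] k=[80 76 8 0 0 0 0]
t=3: x=[79.8557 73.6428 10.0116 0.2800 0.0000 0.0000 0.0000] k=[77 75 10 0 0 0 0]
t=4: x=[76.8388 72.6614 11.8234 0.3500 0.0000 0.0000 0.0000] k=[75 73 15 3 0 0 0]
t=5: x=[74.7834 70.8780 16.4781 3.3150 0.1060 0.0000 0.0000] k=[72 70 15 7 0 0 0]
t=6: x=[71.7063 67.9395 16.5129 7.0350 0.2474 0.0000 0.0000] k=[73 69 21 9 0 0 0]
t=7: x=[72.6594 67.2449 22.0989 9.1050 0.3181 0.0000 0.0000] k=[73 70 19 10 2 0 0]
t=8: x=[72.6953 68.1170 20.3173 10.0350 2.2315 0.0714 0.0000] k=[76 71 16 11 0 0 0]
t=9: x=[75.7028 69.0606 17.6116 10.7900 0.3888 0.0000 0.0000] k=[78 67 14 9 4 0 0]
t=10: x=[77.5435 65.2890 15.5537 9.0000 4.0733 0.1428 0.0000] k=[74 65 14 12 7 0 0]
t=11: x=[73.5055 63.2642 15.5885 11.8950 6.9932 0.2499 0.0000] k=[77 63 12 13 7 2 0]
t=12: x=[76.4069 61.4184 13.7055 12.7550 7.0991 2.1460 0.0721] k=[76 64 15 14 5 0 0]
t=13: x=[75.4511 62.4296 16.5477 13.7200 5.1881 0.1785 0.0000] k=[79 58 18 17 8 0 0]
t=14: x=[78.2125 57.0054 19.2179 16.7200 8.1072 0.2856 0.0000] k=[80 61 22 20 7 0 0]
t=15: x=[79.3146 59.9985 23.1294 19.6150 7.2755 0.2499 0.0000] k=[80 56 21 17 9 0 0]
t=16: x=[79.1343 55.2712 21.9247 16.8600 9.0445 0.3213 0.0000] k=[76 53 23 19 8 0 0]
t=17: x=[75.0556 52.3909 23.7419 18.7550 8.1778 0.2856 0.0000] k=[76 50 24 16 8 0 0]
t=18: x=[74.9477 49.6203 24.4590 16.0000 8.0719 0.2856 0.0000] k=[77 46 25 16 6 0 0]
t=19: x=[75.7953 45.9555 25.2460 15.9650 6.1966 0.2142 0.0000] k=[80 47 23 20 5 4 0]
t=20: x=[78.8098 46.9237 23.5676 19.5800 5.5411 3.9690 0.1442] k=[80 48 23 20 6 5 0]
t=21: x=[78.8459 47.8573 23.6024 19.6150 6.5143 4.9512 0.1802] k=[77 52 21 18 6 2 1]
t=22: x=[76.0111 51.4200 21.8202 17.6850 6.3378 2.1460 1.0656] k=[79 53 25 17 8 3 2]
t=23: x=[78.0324 52.5670 25.5250 16.9650 8.2130 3.2003 2.0945] k=[76 57 24 15 5 7 3]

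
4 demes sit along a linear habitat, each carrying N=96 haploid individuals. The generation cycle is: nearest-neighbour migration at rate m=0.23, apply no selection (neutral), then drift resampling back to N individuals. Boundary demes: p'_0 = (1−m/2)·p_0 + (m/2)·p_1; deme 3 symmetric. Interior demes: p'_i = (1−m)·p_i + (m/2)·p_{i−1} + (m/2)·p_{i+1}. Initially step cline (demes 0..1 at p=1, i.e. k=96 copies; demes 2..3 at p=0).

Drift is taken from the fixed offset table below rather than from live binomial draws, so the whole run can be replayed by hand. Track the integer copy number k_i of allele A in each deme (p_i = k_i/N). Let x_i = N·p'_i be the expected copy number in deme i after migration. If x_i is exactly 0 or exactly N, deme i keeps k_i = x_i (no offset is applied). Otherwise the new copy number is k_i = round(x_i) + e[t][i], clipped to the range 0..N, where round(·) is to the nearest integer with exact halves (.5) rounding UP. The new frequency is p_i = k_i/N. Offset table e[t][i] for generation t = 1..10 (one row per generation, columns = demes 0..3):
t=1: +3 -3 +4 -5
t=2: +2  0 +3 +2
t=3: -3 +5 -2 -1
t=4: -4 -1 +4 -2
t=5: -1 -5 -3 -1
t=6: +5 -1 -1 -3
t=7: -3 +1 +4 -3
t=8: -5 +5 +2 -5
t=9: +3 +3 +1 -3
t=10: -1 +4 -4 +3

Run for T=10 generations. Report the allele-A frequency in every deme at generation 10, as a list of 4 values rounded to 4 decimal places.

t=0: k=[96 96 0 0]
t=1: x=[96.0000 84.9600 11.0400 0.0000] k=[96 82 15 0]
t=2: x=[94.3900 75.9050 20.9800 1.7250] k=[96 76 24 4]
t=3: x=[93.7000 72.3200 27.6800 6.3000] k=[91 77 26 5]
t=4: x=[89.3900 72.7450 29.4500 7.4150] k=[85 72 33 5]
t=5: x=[83.5050 69.0100 34.2650 8.2200] k=[83 64 31 7]
t=6: x=[80.8150 62.3900 32.0350 9.7600] k=[86 61 31 7]
t=7: x=[83.1250 60.4250 31.6900 9.7600] k=[80 61 36 7]
t=8: x=[77.8150 60.3100 35.5400 10.3350] k=[73 65 38 5]
t=9: x=[72.0800 62.8150 37.3100 8.7950] k=[75 66 38 6]
t=10: x=[73.9650 63.8150 37.5400 9.6800] k=[73 68 34 13]

[0.7604, 0.7083, 0.3542, 0.1354]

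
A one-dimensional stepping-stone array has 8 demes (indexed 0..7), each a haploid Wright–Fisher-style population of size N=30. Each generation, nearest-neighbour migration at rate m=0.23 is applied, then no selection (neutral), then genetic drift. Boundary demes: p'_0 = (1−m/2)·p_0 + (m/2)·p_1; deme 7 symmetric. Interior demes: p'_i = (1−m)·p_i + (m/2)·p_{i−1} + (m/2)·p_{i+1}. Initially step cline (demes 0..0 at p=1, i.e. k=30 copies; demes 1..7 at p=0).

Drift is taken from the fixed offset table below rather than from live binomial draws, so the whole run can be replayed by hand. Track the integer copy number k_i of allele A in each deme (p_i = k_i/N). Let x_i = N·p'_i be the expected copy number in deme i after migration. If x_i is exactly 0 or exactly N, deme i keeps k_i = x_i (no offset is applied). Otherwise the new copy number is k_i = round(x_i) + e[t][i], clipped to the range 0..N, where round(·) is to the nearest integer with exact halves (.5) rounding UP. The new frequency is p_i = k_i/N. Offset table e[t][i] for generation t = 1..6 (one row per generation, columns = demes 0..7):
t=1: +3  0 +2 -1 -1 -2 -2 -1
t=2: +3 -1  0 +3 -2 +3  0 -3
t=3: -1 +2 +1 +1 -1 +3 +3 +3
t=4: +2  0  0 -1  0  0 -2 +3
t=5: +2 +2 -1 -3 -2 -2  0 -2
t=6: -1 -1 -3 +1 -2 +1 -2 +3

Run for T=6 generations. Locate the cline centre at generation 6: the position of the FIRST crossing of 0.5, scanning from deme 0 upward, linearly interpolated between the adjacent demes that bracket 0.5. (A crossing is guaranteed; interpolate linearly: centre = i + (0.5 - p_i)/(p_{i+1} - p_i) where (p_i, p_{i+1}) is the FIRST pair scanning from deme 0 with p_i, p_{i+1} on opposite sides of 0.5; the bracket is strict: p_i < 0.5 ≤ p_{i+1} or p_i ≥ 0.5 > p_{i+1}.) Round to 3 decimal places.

t=0: k=[30 0 0 0 0 0 0 0]
t=1: x=[26.5500 3.4500 0.0000 0.0000 0.0000 0.0000 0.0000 0.0000] k=[30 3 0 0 0 0 0 0]
t=2: x=[26.8950 5.7600 0.3450 0.0000 0.0000 0.0000 0.0000 0.0000] k=[30 5 0 0 0 0 0 0]
t=3: x=[27.1250 7.3000 0.5750 0.0000 0.0000 0.0000 0.0000 0.0000] k=[26 9 2 0 0 0 0 0]
t=4: x=[24.0450 10.1500 2.5750 0.2300 0.0000 0.0000 0.0000 0.0000] k=[26 10 3 0 0 0 0 0]
t=5: x=[24.1600 11.0350 3.4600 0.3450 0.0000 0.0000 0.0000 0.0000] k=[26 13 2 0 0 0 0 0]
t=6: x=[24.5050 13.2300 3.0350 0.2300 0.0000 0.0000 0.0000 0.0000] k=[24 12 0 1 0 0 0 0]

0.750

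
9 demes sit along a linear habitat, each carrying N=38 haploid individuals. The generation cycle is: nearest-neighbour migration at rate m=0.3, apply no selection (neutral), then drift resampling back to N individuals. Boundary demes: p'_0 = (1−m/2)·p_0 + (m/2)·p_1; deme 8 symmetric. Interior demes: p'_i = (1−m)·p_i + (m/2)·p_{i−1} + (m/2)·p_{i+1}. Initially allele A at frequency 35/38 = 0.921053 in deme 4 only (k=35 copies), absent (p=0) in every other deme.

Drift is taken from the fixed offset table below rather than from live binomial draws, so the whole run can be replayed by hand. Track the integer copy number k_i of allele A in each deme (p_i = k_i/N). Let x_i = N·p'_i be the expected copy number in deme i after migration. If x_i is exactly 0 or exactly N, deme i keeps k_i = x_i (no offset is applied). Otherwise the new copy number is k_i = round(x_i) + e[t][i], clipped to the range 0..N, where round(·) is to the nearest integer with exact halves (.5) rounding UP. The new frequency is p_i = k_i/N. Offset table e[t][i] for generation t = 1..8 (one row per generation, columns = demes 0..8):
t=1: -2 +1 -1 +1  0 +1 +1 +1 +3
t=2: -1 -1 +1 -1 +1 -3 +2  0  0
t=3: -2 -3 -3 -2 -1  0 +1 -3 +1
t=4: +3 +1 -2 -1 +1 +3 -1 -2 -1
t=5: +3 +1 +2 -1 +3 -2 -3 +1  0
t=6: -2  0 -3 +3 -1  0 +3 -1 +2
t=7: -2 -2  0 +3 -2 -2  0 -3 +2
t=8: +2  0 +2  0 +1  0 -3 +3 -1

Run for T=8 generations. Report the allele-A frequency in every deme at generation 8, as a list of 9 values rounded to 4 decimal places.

t=0: k=[0 0 0 0 35 0 0 0 0]
t=1: x=[0.0000 0.0000 0.0000 5.2500 24.5000 5.2500 0.0000 0.0000 0.0000] k=[0 0 0 6 25 6 0 0 0]
t=2: x=[0.0000 0.0000 0.9000 7.9500 19.3000 7.9500 0.9000 0.0000 0.0000] k=[0 0 2 7 20 5 3 0 0]
t=3: x=[0.0000 0.3000 2.4500 8.2000 15.8000 6.9500 2.8500 0.4500 0.0000] k=[0 0 0 6 15 7 4 0 0]
t=4: x=[0.0000 0.0000 0.9000 6.4500 12.4500 7.7500 3.8500 0.6000 0.0000] k=[0 0 0 5 13 11 3 0 0]
t=5: x=[0.0000 0.0000 0.7500 5.4500 11.5000 10.1000 3.7500 0.4500 0.0000] k=[0 0 3 4 15 8 1 1 0]
t=6: x=[0.0000 0.4500 2.7000 5.5000 12.3000 8.0000 2.0500 0.8500 0.1500] k=[0 0 0 9 11 8 5 0 2]
t=7: x=[0.0000 0.0000 1.3500 7.9500 10.2500 8.0000 4.7000 1.0500 1.7000] k=[0 0 1 11 8 6 5 0 4]
t=8: x=[0.0000 0.1500 2.3500 9.0500 8.1500 6.1500 4.4000 1.3500 3.4000] k=[0 0 4 9 9 6 1 4 2]

[0.0000, 0.0000, 0.1053, 0.2368, 0.2368, 0.1579, 0.0263, 0.1053, 0.0526]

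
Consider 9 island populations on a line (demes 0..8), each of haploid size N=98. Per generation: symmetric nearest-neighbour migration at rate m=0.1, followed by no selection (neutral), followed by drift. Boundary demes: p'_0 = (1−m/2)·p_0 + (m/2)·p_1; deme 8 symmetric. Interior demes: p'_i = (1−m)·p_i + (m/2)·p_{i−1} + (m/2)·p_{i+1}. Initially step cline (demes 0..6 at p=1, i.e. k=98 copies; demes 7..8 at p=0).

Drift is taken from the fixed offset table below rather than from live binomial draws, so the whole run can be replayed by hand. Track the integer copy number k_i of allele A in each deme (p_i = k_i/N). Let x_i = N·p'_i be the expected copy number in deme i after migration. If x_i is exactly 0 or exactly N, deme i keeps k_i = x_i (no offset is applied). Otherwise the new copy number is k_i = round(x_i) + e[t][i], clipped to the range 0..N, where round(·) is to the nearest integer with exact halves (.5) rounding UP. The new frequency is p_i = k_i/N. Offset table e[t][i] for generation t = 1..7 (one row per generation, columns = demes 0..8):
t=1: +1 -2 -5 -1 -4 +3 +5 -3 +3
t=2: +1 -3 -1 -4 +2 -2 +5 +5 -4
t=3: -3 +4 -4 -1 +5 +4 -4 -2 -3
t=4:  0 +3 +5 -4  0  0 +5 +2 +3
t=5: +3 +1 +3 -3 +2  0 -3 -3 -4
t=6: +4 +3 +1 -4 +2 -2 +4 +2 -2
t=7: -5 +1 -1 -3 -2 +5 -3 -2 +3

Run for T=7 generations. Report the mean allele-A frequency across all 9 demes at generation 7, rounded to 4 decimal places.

0.7868

t=0: k=[98 98 98 98 98 98 98 0 0]
t=1: x=[98.0000 98.0000 98.0000 98.0000 98.0000 98.0000 93.1000 4.9000 0.0000] k=[98 98 98 98 98 98 98 2 0]
t=2: x=[98.0000 98.0000 98.0000 98.0000 98.0000 98.0000 93.2000 6.7000 0.1000] k=[98 98 98 98 98 98 98 12 0]
t=3: x=[98.0000 98.0000 98.0000 98.0000 98.0000 98.0000 93.7000 15.7000 0.6000] k=[98 98 98 98 98 98 90 14 0]
t=4: x=[98.0000 98.0000 98.0000 98.0000 98.0000 97.6000 86.6000 17.1000 0.7000] k=[98 98 98 98 98 98 92 19 4]
t=5: x=[98.0000 98.0000 98.0000 98.0000 98.0000 97.7000 88.6500 21.9000 4.7500] k=[98 98 98 98 98 98 86 19 1]
t=6: x=[98.0000 98.0000 98.0000 98.0000 98.0000 97.4000 83.2500 21.4500 1.9000] k=[98 98 98 98 98 95 87 23 0]
t=7: x=[98.0000 98.0000 98.0000 98.0000 97.8500 94.7500 84.2000 25.0500 1.1500] k=[98 98 98 98 96 98 81 23 4]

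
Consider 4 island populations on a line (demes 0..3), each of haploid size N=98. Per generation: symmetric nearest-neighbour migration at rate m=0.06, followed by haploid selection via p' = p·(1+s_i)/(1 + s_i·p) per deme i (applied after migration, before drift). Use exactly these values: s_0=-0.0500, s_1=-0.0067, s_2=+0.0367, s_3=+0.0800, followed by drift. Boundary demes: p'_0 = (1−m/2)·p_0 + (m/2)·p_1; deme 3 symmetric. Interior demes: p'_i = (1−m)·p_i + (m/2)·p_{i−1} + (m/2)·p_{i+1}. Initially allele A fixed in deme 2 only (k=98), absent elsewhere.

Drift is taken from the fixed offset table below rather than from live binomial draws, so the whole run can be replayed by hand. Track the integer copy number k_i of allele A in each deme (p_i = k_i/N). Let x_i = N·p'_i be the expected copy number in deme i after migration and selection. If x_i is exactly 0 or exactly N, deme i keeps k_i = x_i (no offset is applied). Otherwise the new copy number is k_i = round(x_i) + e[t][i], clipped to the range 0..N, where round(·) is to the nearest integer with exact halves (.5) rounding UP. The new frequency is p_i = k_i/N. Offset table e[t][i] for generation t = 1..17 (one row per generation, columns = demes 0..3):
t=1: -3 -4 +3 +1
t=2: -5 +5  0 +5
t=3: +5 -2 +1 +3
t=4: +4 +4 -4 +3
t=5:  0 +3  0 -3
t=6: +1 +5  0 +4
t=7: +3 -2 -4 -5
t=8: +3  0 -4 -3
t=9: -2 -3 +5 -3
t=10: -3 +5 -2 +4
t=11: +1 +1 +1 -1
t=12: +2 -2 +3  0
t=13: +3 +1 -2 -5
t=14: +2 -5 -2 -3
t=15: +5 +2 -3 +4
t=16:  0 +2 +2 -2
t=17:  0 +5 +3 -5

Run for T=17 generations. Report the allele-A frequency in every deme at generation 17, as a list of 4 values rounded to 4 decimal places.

[0.2143, 0.3571, 0.5918, 0.4184]

t=0: k=[0 0 98 0]
t=1: x=[0.0000 2.9209 92.3161 3.1676] k=[0 0 95 4]
t=2: x=[0.0000 2.8315 89.6980 7.2287] k=[0 8 90 12]
t=3: x=[0.2280 10.1586 85.5958 15.3080] k=[5 8 87 18]
t=4: x=[4.8481 10.2183 83.0231 21.3262] k=[9 14 79 24]
t=5: x=[8.7333 15.7111 76.0206 27.1339] k=[9 19 76 24]
t=6: x=[8.8771 20.3016 73.4000 27.0406] k=[10 25 73 31]
t=7: x=[9.9807 25.8618 71.0105 33.9468] k=[13 24 67 29]
t=8: x=[12.7502 24.8351 65.3593 31.7695] k=[16 25 61 29]
t=9: x=[15.5859 25.6824 59.8034 31.5843] k=[14 23 65 29]
t=10: x=[13.6559 23.8684 63.4703 31.7078] k=[11 29 61 36]
t=11: x=[11.0279 29.2818 60.1308 38.5340] k=[12 30 61 38]
t=12: x=[11.9897 30.2492 60.2201 40.5059] k=[14 28 63 41]
t=13: x=[13.8005 28.4940 62.1137 43.5130] k=[17 29 60 39]
t=14: x=[16.6394 29.4314 59.2872 41.4592] k=[19 24 57 38]
t=15: x=[18.3720 24.7155 56.3056 40.3841] k=[23 27 53 44]
t=16: x=[22.2262 27.5267 52.8288 46.1440] k=[22 30 55 44]
t=17: x=[21.3705 30.3689 54.7925 46.2044] k=[21 35 58 41]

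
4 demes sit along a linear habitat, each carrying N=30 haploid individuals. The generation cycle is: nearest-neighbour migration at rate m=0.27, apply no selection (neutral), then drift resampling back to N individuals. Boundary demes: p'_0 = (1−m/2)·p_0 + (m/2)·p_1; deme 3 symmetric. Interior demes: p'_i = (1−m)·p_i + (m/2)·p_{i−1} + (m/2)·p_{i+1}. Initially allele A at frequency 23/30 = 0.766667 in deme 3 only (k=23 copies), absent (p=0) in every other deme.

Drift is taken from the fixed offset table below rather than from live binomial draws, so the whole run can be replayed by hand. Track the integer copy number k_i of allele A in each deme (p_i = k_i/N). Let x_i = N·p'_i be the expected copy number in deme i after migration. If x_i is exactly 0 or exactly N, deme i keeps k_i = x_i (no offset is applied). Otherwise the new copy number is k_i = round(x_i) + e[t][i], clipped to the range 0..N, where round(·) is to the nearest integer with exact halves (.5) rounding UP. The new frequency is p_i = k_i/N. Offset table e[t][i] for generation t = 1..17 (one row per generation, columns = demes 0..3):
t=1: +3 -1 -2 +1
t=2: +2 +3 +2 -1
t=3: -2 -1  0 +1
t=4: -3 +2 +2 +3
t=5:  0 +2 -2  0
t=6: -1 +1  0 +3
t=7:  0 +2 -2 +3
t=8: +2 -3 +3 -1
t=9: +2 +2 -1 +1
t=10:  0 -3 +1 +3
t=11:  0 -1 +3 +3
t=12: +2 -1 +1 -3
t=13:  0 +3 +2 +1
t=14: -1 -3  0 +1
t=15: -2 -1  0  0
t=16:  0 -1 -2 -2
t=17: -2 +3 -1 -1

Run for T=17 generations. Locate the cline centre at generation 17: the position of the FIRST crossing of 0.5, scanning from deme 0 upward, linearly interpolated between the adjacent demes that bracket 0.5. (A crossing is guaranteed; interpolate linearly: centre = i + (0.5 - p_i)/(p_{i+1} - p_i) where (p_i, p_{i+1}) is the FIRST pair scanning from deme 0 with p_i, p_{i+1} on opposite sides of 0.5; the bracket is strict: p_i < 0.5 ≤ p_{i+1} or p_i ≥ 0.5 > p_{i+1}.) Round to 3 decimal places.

2.667

t=0: k=[0 0 0 23]
t=1: x=[0.0000 0.0000 3.1050 19.8950] k=[0 0 1 21]
t=2: x=[0.0000 0.1350 3.5650 18.3000] k=[0 3 6 17]
t=3: x=[0.4050 3.0000 7.0800 15.5150] k=[0 2 7 17]
t=4: x=[0.2700 2.4050 7.6750 15.6500] k=[0 4 10 19]
t=5: x=[0.5400 4.2700 10.4050 17.7850] k=[1 6 8 18]
t=6: x=[1.6750 5.5950 9.0800 16.6500] k=[1 7 9 20]
t=7: x=[1.8100 6.4600 10.2150 18.5150] k=[2 8 8 22]
t=8: x=[2.8100 7.1900 9.8900 20.1100] k=[5 4 13 19]
t=9: x=[4.8650 5.3500 12.5950 18.1900] k=[7 7 12 19]
t=10: x=[7.0000 7.6750 12.2700 18.0550] k=[7 5 13 21]
t=11: x=[6.7300 6.3500 13.0000 19.9200] k=[7 5 16 23]
t=12: x=[6.7300 6.7550 15.4600 22.0550] k=[9 6 16 19]
t=13: x=[8.5950 7.7550 15.0550 18.5950] k=[9 11 17 20]
t=14: x=[9.2700 11.5400 16.5950 19.5950] k=[8 9 17 21]
t=15: x=[8.1350 9.9450 16.4600 20.4600] k=[6 9 16 20]
t=16: x=[6.4050 9.5400 15.5950 19.4600] k=[6 9 14 17]
t=17: x=[6.4050 9.2700 13.7300 16.5950] k=[4 12 13 16]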